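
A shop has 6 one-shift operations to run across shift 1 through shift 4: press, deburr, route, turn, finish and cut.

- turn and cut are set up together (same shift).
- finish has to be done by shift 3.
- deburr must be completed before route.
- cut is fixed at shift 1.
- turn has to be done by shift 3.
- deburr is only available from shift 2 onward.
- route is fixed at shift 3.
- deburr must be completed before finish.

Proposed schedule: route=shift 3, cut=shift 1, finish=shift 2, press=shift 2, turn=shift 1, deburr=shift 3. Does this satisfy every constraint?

finish has to be done by shift 3 — holds.
deburr must be completed before finish — violated.
turn and cut are set up together (same shift) — holds.
route is fixed at shift 3 — holds.
deburr is only available from shift 2 onward — holds.
turn has to be done by shift 3 — holds.
deburr must be completed before route — violated.
cut is fixed at shift 1 — holds.

Invalid. deburr must be completed before finish.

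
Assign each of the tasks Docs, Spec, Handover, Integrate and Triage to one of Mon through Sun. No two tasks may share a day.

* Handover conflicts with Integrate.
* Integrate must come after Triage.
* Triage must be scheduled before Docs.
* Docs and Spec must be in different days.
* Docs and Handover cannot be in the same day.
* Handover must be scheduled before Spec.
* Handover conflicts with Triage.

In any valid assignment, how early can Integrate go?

Precedence pushes Integrate to at least Tue.
Integrate at Tue is achievable: Integrate=Tue; Triage=Mon; Spec=Fri; Handover=Thu; Docs=Wed.

Tue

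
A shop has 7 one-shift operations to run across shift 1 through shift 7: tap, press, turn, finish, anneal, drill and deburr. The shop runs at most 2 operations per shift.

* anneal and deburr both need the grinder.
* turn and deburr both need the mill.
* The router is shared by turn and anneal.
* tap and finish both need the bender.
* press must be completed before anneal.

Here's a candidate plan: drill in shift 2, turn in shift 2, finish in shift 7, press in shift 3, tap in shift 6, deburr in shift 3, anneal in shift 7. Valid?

press must be completed before anneal — holds.
tap and finish both need the bender — holds.
anneal and deburr both need the grinder — holds.
The shop runs at most 2 operations per shift — holds.
The router is shared by turn and anneal — holds.
turn and deburr both need the mill — holds.

Valid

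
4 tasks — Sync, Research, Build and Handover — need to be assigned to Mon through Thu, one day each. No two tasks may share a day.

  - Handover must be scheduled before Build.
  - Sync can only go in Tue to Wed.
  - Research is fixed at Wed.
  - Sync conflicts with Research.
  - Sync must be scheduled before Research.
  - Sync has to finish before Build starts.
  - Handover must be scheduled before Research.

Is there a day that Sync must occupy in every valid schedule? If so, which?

Sync's window is Tue–Wed.
Research is fixed at Wed, and Sync can't share a day with Research.
So Sync must be Tue.

Tue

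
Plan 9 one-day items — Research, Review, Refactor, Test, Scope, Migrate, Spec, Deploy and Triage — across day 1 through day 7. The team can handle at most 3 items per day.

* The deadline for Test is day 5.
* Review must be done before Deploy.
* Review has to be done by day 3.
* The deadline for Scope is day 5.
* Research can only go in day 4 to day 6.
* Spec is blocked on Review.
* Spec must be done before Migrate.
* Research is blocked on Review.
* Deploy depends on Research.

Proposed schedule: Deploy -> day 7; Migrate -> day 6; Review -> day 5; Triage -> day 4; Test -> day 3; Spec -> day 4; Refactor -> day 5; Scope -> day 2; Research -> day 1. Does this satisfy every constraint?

No — it violates: Research is blocked on Review

Deploy depends on Research — holds.
Spec must be done before Migrate — holds.
Review has to be done by day 3 — violated.
The team can handle at most 3 items per day — holds.
Spec is blocked on Review — violated.
The deadline for Scope is day 5 — holds.
Review must be done before Deploy — holds.
Research is blocked on Review — violated.
Research can only go in day 4 to day 6 — violated.
The deadline for Test is day 5 — holds.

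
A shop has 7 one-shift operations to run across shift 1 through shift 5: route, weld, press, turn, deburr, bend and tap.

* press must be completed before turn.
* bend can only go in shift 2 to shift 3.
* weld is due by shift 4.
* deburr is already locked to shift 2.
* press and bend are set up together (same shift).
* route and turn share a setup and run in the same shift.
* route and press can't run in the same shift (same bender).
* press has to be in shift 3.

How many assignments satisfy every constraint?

Splitting on route: it can be shift 4 (20), shift 5 (20). Listing each branch's schedules as (weld, press, turn, deburr, bend, tap) by shift number:
route=shift 4: (1,3,4,2,3,1) (1,3,4,2,3,2) (1,3,4,2,3,3) (1,3,4,2,3,4) (1,3,4,2,3,5) (2,3,4,2,3,1) (2,3,4,2,3,2) (2,3,4,2,3,3) (2,3,4,2,3,4) (2,3,4,2,3,5) (3,3,4,2,3,1) (3,3,4,2,3,2) (3,3,4,2,3,3) (3,3,4,2,3,4) (3,3,4,2,3,5) (4,3,4,2,3,1) (4,3,4,2,3,2) (4,3,4,2,3,3) (4,3,4,2,3,4) (4,3,4,2,3,5) — 20.
route=shift 5: (1,3,5,2,3,1) (1,3,5,2,3,2) (1,3,5,2,3,3) (1,3,5,2,3,4) (1,3,5,2,3,5) (2,3,5,2,3,1) (2,3,5,2,3,2) (2,3,5,2,3,3) (2,3,5,2,3,4) (2,3,5,2,3,5) (3,3,5,2,3,1) (3,3,5,2,3,2) (3,3,5,2,3,3) (3,3,5,2,3,4) (3,3,5,2,3,5) (4,3,5,2,3,1) (4,3,5,2,3,2) (4,3,5,2,3,3) (4,3,5,2,3,4) (4,3,5,2,3,5) — 20.
Summing: 20 + 20 = 40.

40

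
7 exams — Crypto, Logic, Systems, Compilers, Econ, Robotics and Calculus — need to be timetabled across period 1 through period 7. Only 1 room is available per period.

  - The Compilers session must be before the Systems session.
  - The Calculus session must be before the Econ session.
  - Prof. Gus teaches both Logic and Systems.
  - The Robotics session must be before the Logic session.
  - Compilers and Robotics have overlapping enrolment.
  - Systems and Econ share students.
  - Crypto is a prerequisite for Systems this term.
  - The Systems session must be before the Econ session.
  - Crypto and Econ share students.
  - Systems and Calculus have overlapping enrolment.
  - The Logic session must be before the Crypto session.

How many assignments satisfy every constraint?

Splitting on Crypto: it can be period 3 (3), period 4 (9), period 5 (12). Listing each branch's schedules as (Logic, Systems, Compilers, Econ, Robotics, Calculus) by period number:
Crypto=period 3: (2,5,4,7,1,6) (2,6,4,7,1,5) (2,6,5,7,1,4) — 3.
Crypto=period 4: (2,5,3,7,1,6) (2,6,3,7,1,5) (2,6,5,7,1,3) (3,5,1,7,2,6) (3,5,2,7,1,6) (3,6,1,7,2,5) (3,6,2,7,1,5) (3,6,5,7,1,2) (3,6,5,7,2,1) — 9.
Crypto=period 5: (2,6,3,7,1,4) (2,6,4,7,1,3) (3,6,1,7,2,4) (3,6,2,7,1,4) (3,6,4,7,1,2) (3,6,4,7,2,1) (4,6,1,7,2,3) (4,6,1,7,3,2) (4,6,2,7,1,3) (4,6,2,7,3,1) (4,6,3,7,1,2) (4,6,3,7,2,1) — 12.
Summing: 3 + 9 + 12 = 24.

24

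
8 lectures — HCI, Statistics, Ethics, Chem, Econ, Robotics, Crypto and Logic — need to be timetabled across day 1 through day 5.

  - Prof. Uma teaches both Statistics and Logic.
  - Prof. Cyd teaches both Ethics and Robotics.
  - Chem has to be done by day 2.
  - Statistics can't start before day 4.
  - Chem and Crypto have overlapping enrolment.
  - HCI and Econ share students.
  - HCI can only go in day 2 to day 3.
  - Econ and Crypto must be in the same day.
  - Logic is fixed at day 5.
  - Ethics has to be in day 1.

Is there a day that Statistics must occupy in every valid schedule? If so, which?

Statistics's window is day 4–day 5.
Logic is fixed at day 5, and Statistics can't share a day with Logic.
So Statistics must be day 4.

day 4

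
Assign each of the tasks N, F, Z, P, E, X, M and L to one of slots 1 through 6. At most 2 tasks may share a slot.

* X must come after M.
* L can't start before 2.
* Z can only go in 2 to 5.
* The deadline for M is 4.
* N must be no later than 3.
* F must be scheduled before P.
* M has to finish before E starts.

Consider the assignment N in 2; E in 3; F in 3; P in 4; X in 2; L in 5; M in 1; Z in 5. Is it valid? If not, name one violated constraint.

F must be scheduled before P — holds.
At most 2 tasks may share a slot — holds.
N must be no later than 3 — holds.
Z can only go in 2 to 5 — holds.
M has to finish before E starts — holds.
X must come after M — holds.
L can't start before 2 — holds.
The deadline for M is 4 — holds.

Yes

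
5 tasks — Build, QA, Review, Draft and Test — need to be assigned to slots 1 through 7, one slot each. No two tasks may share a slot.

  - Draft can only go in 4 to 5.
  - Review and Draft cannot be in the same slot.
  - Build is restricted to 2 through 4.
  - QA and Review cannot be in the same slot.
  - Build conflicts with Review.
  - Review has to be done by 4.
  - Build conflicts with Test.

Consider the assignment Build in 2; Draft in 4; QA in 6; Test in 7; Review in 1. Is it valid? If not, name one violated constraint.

Build conflicts with Review — holds.
Review has to be done by 4 — holds.
Review and Draft cannot be in the same slot — holds.
No two tasks may share a slot — holds.
Draft can only go in 4 to 5 — holds.
Build conflicts with Test — holds.
Build is restricted to 2 through 4 — holds.
QA and Review cannot be in the same slot — holds.

Yes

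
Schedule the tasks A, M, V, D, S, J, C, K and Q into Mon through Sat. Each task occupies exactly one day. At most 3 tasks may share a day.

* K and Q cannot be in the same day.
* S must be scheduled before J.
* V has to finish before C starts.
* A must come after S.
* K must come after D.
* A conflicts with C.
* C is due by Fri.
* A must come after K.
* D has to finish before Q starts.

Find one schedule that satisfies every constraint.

D=Mon; J=Tue; S=Mon; V=Mon; A=Wed; C=Tue; M=Wed; Q=Wed; K=Tue

Checking: K(Tue) before A(Wed); S(Mon) before J(Tue); S(Mon) before A(Wed); V(Mon) before C(Tue); D(Mon) before K(Tue); D(Mon) before Q(Wed); K(Tue) != Q(Wed); A(Wed) != C(Tue); C=Tue in [Mon,Fri]; max 3 per day (cap 3).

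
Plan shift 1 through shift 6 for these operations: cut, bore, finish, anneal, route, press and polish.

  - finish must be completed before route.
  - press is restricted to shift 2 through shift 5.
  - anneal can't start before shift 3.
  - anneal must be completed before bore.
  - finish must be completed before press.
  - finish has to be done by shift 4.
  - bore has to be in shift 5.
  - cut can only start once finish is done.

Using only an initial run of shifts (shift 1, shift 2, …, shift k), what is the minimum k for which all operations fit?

The precedence chain requires at least 2 distinct shifts.
bore can't be placed before shift 5, so the schedule must run through at least shift 5.
5 works (last occupied shift: shift 5): for example polish in shift 1; finish in shift 1; press in shift 2; anneal in shift 3; cut in shift 2; bore in shift 5; route in shift 2.

5 shifts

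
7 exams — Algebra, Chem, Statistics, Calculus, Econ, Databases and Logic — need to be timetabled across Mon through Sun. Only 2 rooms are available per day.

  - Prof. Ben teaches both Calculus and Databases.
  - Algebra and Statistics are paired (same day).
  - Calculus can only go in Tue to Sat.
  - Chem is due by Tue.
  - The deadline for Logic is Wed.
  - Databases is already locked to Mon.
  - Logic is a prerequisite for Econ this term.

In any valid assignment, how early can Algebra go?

Algebra at Tue is achievable: Econ -> Thu; Databases -> Mon; Statistics -> Tue; Logic -> Wed; Algebra -> Tue; Calculus -> Wed; Chem -> Mon.
Nothing earlier works — the conflict and capacity constraints rule out every day before Tue.

Tue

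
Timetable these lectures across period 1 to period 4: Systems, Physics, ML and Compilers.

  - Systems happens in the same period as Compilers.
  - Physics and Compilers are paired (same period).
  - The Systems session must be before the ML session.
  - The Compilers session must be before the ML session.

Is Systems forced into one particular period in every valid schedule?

Systems can be period 1 (e.g. ML=period 2, Compilers=period 1, Physics=period 1, Systems=period 1) or period 2 (e.g. ML in period 3, Physics in period 2, Compilers in period 2, Systems in period 2).

No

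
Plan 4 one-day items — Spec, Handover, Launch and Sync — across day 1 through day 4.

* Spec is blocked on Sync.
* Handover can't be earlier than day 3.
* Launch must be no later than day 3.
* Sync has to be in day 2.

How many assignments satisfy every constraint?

Splitting on Spec: it can be day 3 (6), day 4 (6). Listing each branch's schedules as (Handover, Launch, Sync) by day number:
Spec=day 3: (3,1,2) (3,2,2) (3,3,2) (4,1,2) (4,2,2) (4,3,2) — 6.
Spec=day 4: (3,1,2) (3,2,2) (3,3,2) (4,1,2) (4,2,2) (4,3,2) — 6.
Summing: 6 + 6 = 12.

12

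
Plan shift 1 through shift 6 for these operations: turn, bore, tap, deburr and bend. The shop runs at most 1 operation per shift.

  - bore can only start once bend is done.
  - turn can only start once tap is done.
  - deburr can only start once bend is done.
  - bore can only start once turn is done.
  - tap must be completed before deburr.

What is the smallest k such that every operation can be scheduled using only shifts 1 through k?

The precedence chain requires at least 3 distinct shifts.
With at most 1 per shift and 5 operations, at least 5 shifts are needed.
5 works (last occupied shift: shift 5): for example bend in shift 3; deburr in shift 5; bore in shift 4; tap in shift 1; turn in shift 2.

5 shifts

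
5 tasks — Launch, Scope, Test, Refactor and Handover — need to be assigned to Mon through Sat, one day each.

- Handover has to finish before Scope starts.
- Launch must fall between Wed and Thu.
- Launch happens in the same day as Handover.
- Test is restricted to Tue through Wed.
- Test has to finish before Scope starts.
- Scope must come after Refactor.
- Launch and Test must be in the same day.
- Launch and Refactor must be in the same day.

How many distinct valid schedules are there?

Enumerating: Launch -> Wed, Scope -> Thu, Test -> Wed, Handover -> Wed, Refactor -> Wed | Refactor in Wed, Launch in Wed, Scope in Fri, Test in Wed, Handover in Wed | Refactor in Wed; Launch in Wed; Scope in Sat; Handover in Wed; Test in Wed.

3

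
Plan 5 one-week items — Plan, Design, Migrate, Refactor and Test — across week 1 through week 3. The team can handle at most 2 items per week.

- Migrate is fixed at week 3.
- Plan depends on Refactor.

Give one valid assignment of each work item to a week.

Refactor -> week 1, Plan -> week 2, Migrate -> week 3, Test -> week 2, Design -> week 1

Checking: Refactor(week 1) before Plan(week 2); Migrate=week 3 in [week 3,week 3]; max 2 per week (cap 2).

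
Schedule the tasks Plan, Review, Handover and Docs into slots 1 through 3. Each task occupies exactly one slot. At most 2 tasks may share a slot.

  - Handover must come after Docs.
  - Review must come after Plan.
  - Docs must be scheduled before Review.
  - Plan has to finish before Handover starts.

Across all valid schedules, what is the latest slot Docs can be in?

Downstream work caps Docs at 2.
Docs at 2 is achievable: Plan -> 1; Handover -> 3; Review -> 3; Docs -> 2.

2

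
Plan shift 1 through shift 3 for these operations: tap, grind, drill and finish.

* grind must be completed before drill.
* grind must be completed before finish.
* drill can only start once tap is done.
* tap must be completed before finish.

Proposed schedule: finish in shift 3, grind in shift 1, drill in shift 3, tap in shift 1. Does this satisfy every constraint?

Valid

grind must be completed before finish — holds.
grind must be completed before drill — holds.
drill can only start once tap is done — holds.
tap must be completed before finish — holds.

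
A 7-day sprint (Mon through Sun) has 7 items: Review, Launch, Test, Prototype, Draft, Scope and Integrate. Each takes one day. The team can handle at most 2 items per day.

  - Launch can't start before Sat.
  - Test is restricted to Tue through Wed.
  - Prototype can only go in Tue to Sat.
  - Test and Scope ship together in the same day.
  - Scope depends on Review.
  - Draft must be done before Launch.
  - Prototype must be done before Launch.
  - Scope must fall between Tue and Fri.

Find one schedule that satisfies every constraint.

Integrate -> Wed, Launch -> Sat, Scope -> Tue, Prototype -> Wed, Review -> Mon, Test -> Tue, Draft -> Mon

Checking: Review(Mon) before Scope(Tue); Draft(Mon) before Launch(Sat); Prototype(Wed) before Launch(Sat); Test = Scope = Tue; Prototype=Wed in [Tue,Sat]; Test=Tue in [Tue,Wed]; Launch=Sat in [Sat,Sun]; Scope=Tue in [Tue,Fri]; max 2 per day (cap 2).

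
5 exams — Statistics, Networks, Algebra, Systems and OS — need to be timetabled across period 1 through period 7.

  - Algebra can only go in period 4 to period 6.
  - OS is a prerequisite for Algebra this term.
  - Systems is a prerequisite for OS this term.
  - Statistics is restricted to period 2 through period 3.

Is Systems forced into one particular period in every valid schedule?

No

Systems can be period 1 (e.g. Systems -> period 1, Algebra -> period 4, OS -> period 2, Networks -> period 1, Statistics -> period 2) or period 2 (e.g. Statistics=period 2; OS=period 3; Networks=period 1; Systems=period 2; Algebra=period 4).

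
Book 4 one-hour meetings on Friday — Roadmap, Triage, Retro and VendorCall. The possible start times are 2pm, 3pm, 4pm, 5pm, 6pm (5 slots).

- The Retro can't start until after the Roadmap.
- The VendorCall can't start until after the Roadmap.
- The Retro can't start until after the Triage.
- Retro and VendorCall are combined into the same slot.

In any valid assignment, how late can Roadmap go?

5pm

Downstream work caps Roadmap at 5pm.
Roadmap at 5pm is achievable: Retro in 6pm; Roadmap in 5pm; VendorCall in 6pm; Triage in 2pm.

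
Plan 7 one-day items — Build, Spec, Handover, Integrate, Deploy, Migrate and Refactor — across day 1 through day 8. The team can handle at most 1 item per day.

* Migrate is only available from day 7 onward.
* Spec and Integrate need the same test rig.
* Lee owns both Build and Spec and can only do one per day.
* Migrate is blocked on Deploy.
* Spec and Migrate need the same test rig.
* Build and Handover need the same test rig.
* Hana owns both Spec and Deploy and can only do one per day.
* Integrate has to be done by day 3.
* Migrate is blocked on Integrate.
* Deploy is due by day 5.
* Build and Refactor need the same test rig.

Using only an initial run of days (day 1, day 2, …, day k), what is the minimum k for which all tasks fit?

The precedence chain requires at least 2 distinct days.
With at most 1 per day and 7 tasks, at least 7 days are needed.
Migrate can't be placed before day 7, so the schedule must run through at least day 7.
7 works (last occupied day: day 7): for example Deploy in day 2; Integrate in day 1; Build in day 3; Refactor in day 6; Handover in day 5; Migrate in day 7; Spec in day 4.

7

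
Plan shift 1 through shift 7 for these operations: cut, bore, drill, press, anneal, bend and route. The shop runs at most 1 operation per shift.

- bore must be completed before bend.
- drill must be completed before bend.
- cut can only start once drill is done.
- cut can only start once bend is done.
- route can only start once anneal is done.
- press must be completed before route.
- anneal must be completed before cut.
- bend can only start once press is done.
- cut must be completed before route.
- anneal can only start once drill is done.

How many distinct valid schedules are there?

18

Splitting on bore: it can be shift 1 (5), shift 2 (5), shift 3 (5), shift 4 (3). Listing each branch's schedules as (cut, drill, press, anneal, bend, route) by shift number:
bore=shift 1: (6,2,3,4,5,7) (6,2,3,5,4,7) (6,2,4,3,5,7) (6,3,2,4,5,7) (6,3,2,5,4,7) — 5.
bore=shift 2: (6,1,3,4,5,7) (6,1,3,5,4,7) (6,1,4,3,5,7) (6,3,1,4,5,7) (6,3,1,5,4,7) — 5.
bore=shift 3: (6,1,2,4,5,7) (6,1,2,5,4,7) (6,1,4,2,5,7) (6,2,1,4,5,7) (6,2,1,5,4,7) — 5.
bore=shift 4: (6,1,2,3,5,7) (6,1,3,2,5,7) (6,2,1,3,5,7) — 3.
Summing: 5 + 5 + 5 + 3 = 18.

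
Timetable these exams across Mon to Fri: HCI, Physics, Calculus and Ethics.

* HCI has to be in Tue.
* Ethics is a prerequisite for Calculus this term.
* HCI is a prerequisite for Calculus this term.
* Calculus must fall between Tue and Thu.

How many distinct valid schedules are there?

Splitting on Physics: it can be Mon (5), Tue (5), Wed (5), Thu (5), Fri (5). Listing each branch's schedules as (HCI, Calculus, Ethics):
Physics=Mon: (Tue,Wed,Mon) (Tue,Wed,Tue) (Tue,Thu,Mon) (Tue,Thu,Tue) (Tue,Thu,Wed) — 5.
Physics=Tue: (Tue,Wed,Mon) (Tue,Wed,Tue) (Tue,Thu,Mon) (Tue,Thu,Tue) (Tue,Thu,Wed) — 5.
Physics=Wed: (Tue,Wed,Mon) (Tue,Wed,Tue) (Tue,Thu,Mon) (Tue,Thu,Tue) (Tue,Thu,Wed) — 5.
Physics=Thu: (Tue,Wed,Mon) (Tue,Wed,Tue) (Tue,Thu,Mon) (Tue,Thu,Tue) (Tue,Thu,Wed) — 5.
Physics=Fri: (Tue,Wed,Mon) (Tue,Wed,Tue) (Tue,Thu,Mon) (Tue,Thu,Tue) (Tue,Thu,Wed) — 5.
Summing: 5 + 5 + 5 + 5 + 5 = 25.

25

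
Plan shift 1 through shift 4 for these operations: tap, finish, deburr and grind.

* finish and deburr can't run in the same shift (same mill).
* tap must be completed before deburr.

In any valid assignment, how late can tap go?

shift 3

Downstream work caps tap at shift 3.
tap at shift 3 is achievable: grind -> shift 1, deburr -> shift 4, finish -> shift 1, tap -> shift 3.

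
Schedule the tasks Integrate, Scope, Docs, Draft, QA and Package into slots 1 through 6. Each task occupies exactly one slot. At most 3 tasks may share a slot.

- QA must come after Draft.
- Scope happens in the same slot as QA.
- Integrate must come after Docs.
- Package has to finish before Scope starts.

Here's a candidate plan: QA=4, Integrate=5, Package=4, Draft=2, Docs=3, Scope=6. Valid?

Package has to finish before Scope starts — holds.
QA must come after Draft — holds.
Scope happens in the same slot as QA — violated.
At most 3 tasks may share a slot — holds.
Integrate must come after Docs — holds.

No. Scope happens in the same slot as QA is not satisfied.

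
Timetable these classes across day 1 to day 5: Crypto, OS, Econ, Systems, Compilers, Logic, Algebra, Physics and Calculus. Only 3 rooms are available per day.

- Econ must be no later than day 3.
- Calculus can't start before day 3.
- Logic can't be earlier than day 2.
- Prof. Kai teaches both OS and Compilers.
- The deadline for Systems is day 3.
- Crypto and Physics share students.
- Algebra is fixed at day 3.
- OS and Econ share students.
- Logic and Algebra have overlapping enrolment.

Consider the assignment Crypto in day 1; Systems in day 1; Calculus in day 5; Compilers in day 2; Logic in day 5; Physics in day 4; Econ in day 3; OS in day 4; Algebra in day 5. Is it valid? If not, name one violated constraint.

No. Logic and Algebra have overlapping enrolment is not satisfied.

Prof. Kai teaches both OS and Compilers — holds.
Algebra is fixed at day 3 — violated.
OS and Econ share students — holds.
Logic and Algebra have overlapping enrolment — violated.
Econ must be no later than day 3 — holds.
Only 3 rooms are available per day — holds.
Crypto and Physics share students — holds.
Logic can't be earlier than day 2 — holds.
Calculus can't start before day 3 — holds.
The deadline for Systems is day 3 — holds.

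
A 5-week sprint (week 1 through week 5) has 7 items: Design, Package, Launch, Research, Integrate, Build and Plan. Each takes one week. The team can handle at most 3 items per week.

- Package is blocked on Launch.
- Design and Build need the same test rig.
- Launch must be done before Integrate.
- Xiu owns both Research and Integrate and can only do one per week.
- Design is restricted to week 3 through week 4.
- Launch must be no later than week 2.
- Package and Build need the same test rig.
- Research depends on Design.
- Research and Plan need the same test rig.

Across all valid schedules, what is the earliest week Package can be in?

week 2

Precedence pushes Package to at least week 2.
Package at week 2 is achievable: Plan -> week 1; Package -> week 2; Integrate -> week 2; Build -> week 1; Launch -> week 1; Design -> week 3; Research -> week 4.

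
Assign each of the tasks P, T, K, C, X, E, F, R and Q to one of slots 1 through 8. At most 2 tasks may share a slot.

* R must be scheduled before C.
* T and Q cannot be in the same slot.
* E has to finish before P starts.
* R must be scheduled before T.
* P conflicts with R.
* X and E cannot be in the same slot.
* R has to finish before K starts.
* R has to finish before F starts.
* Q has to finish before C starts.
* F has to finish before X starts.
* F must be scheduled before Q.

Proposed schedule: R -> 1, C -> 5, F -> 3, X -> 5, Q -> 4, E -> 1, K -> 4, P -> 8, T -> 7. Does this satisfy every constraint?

At most 2 tasks may share a slot — holds.
F has to finish before X starts — holds.
R must be scheduled before C — holds.
Q has to finish before C starts — holds.
X and E cannot be in the same slot — holds.
P conflicts with R — holds.
R has to finish before F starts — holds.
F must be scheduled before Q — holds.
T and Q cannot be in the same slot — holds.
R has to finish before K starts — holds.
R must be scheduled before T — holds.
E has to finish before P starts — holds.

Yes, all constraints hold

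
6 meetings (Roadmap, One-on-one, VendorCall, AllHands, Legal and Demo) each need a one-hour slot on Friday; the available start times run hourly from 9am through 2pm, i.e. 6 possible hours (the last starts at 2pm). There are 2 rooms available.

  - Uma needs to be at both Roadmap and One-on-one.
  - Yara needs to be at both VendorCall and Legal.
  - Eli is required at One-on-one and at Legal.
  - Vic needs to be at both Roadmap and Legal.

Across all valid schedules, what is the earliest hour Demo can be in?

9am

Demo at 9am is achievable: Legal in 11am; Roadmap in 9am; VendorCall in 10am; AllHands in 11am; One-on-one in 10am; Demo in 9am.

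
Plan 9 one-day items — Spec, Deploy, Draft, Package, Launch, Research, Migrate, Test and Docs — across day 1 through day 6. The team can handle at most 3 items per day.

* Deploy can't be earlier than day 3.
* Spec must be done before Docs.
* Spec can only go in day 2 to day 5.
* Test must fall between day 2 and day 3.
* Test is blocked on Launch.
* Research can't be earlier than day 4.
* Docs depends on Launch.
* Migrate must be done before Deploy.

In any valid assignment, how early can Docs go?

day 3

Precedence pushes Docs to at least day 3.
Docs at day 3 is achievable: Test=day 2; Docs=day 3; Draft=day 1; Spec=day 2; Migrate=day 1; Research=day 4; Deploy=day 3; Launch=day 1; Package=day 2.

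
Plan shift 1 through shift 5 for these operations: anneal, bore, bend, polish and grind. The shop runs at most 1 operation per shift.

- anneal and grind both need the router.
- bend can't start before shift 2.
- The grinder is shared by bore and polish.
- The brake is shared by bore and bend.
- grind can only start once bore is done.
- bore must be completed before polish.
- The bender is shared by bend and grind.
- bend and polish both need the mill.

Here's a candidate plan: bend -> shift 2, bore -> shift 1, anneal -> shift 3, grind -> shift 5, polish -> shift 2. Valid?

The grinder is shared by bore and polish — holds.
bore must be completed before polish — holds.
The brake is shared by bore and bend — holds.
bend and polish both need the mill — violated.
The shop runs at most 1 operation per shift — violated.
The bender is shared by bend and grind — holds.
bend can't start before shift 2 — holds.
grind can only start once bore is done — holds.
anneal and grind both need the router — holds.

Invalid. bend and polish both need the mill.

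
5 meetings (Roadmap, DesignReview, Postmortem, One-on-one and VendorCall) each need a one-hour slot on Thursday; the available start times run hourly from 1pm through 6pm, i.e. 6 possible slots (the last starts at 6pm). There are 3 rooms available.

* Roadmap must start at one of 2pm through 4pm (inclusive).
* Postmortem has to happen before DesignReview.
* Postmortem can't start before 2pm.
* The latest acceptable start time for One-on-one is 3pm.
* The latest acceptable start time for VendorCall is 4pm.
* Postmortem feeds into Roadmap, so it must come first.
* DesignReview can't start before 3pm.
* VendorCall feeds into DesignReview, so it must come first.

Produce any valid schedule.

One-on-one=1pm; VendorCall=1pm; Postmortem=2pm; Roadmap=3pm; DesignReview=3pm

Checking: Postmortem(2pm) before Roadmap(3pm); Postmortem(2pm) before DesignReview(3pm); VendorCall(1pm) before DesignReview(3pm); Postmortem=2pm in [2pm,6pm]; VendorCall=1pm in [1pm,4pm]; DesignReview=3pm in [3pm,6pm]; One-on-one=1pm in [1pm,3pm]; Roadmap=3pm in [2pm,4pm]; max 2 per slot (cap 3).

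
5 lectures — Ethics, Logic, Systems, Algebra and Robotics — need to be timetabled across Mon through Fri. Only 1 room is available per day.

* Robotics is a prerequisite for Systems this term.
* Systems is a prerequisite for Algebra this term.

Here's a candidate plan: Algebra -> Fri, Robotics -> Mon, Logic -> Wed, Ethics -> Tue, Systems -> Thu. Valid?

Robotics is a prerequisite for Systems this term — holds.
Only 1 room is available per day — holds.
Systems is a prerequisite for Algebra this term — holds.

Yes, all constraints hold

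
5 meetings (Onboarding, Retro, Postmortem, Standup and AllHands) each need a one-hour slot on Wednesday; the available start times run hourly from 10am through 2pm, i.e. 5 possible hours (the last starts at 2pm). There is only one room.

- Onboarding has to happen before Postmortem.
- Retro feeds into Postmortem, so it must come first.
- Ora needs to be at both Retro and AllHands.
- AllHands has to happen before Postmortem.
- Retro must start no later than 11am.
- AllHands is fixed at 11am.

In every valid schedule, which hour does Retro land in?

Retro's window is 10am–11am.
AllHands is fixed at 11am, and Retro can't share a hour with AllHands.
So Retro must be 10am.

10am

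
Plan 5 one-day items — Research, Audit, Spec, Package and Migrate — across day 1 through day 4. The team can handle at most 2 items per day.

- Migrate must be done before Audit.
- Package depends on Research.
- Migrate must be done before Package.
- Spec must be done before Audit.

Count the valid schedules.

Splitting on Research: it can be day 1 (22), day 2 (21), day 3 (13). Listing each branch's schedules as (Audit, Spec, Package, Migrate) by day number:
Research=day 1: (3,1,3,2) (3,1,4,2) (3,2,2,1) (3,2,3,1) (3,2,3,2) (3,2,4,1) (3,2,4,2) (4,1,3,2) (4,1,4,2) (4,1,4,3) (4,2,2,1) (4,2,3,1) (4,2,3,2) (4,2,4,1) (4,2,4,2) (4,2,4,3) (4,3,2,1) (4,3,3,1) (4,3,3,2) (4,3,4,1) (4,3,4,2) (4,3,4,3) — 22.
Research=day 2: (2,1,3,1) (2,1,4,1) (3,1,3,1) (3,1,3,2) (3,1,4,1) (3,1,4,2) (3,2,3,1) (3,2,4,1) (4,1,3,1) (4,1,3,2) (4,1,4,1) (4,1,4,2) (4,1,4,3) (4,2,3,1) (4,2,4,1) (4,2,4,3) (4,3,3,1) (4,3,3,2) (4,3,4,1) (4,3,4,2) (4,3,4,3) — 21.
Research=day 3: (2,1,4,1) (3,1,4,1) (3,1,4,2) (3,2,4,1) (3,2,4,2) (4,1,4,1) (4,1,4,2) (4,1,4,3) (4,2,4,1) (4,2,4,2) (4,2,4,3) (4,3,4,1) (4,3,4,2) — 13.
Summing: 22 + 21 + 13 = 56.

56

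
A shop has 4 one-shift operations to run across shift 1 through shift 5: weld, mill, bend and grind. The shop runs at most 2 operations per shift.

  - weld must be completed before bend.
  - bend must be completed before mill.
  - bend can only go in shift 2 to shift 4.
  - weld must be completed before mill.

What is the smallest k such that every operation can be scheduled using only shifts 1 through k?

3 shifts

The precedence chain requires at least 3 distinct shifts.
With at most 2 per shift and 4 operations, at least 2 shifts are needed.
3 works (last occupied shift: shift 3): for example weld -> shift 1; grind -> shift 1; bend -> shift 2; mill -> shift 3.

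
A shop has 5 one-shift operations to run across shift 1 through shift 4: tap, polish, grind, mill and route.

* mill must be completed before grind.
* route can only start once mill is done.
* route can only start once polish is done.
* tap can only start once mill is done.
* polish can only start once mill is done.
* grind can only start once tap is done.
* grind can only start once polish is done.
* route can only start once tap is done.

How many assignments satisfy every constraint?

Splitting on tap: it can be shift 2 (5), shift 3 (3). Listing each branch's schedules as (polish, grind, mill, route) by shift number:
tap=shift 2: (2,3,1,3) (2,3,1,4) (2,4,1,3) (2,4,1,4) (3,4,1,4) — 5.
tap=shift 3: (2,4,1,4) (3,4,1,4) (3,4,2,4) — 3.
Summing: 5 + 3 = 8.

8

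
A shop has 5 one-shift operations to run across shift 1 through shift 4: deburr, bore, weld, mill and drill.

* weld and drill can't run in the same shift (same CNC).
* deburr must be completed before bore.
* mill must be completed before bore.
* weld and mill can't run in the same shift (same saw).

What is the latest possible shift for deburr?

Downstream work caps deburr at shift 3.
deburr at shift 3 is achievable: deburr in shift 3; bore in shift 4; drill in shift 1; mill in shift 1; weld in shift 2.

shift 3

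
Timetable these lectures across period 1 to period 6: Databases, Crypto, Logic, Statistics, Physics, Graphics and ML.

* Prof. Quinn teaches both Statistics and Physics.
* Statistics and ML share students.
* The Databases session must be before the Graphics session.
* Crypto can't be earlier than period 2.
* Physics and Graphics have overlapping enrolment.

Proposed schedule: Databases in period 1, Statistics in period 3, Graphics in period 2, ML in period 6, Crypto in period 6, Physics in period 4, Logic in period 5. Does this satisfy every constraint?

Crypto can't be earlier than period 2 — holds.
Physics and Graphics have overlapping enrolment — holds.
Statistics and ML share students — holds.
The Databases session must be before the Graphics session — holds.
Prof. Quinn teaches both Statistics and Physics — holds.

Yes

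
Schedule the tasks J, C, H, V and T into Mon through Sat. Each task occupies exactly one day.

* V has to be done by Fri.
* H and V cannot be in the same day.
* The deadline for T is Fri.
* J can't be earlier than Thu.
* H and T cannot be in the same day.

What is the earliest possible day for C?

C at Mon is achievable: J=Thu, V=Mon, H=Tue, C=Mon, T=Mon.

Mon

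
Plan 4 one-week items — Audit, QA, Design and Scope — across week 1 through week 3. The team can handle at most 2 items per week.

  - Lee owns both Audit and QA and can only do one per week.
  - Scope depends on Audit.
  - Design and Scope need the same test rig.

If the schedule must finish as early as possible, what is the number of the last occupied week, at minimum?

week 2

The precedence chain requires at least 2 distinct weeks.
With at most 2 per week and 4 work items, at least 2 weeks are needed.
2 works (last occupied week: week 2): for example Scope=week 2, Audit=week 1, Design=week 1, QA=week 2.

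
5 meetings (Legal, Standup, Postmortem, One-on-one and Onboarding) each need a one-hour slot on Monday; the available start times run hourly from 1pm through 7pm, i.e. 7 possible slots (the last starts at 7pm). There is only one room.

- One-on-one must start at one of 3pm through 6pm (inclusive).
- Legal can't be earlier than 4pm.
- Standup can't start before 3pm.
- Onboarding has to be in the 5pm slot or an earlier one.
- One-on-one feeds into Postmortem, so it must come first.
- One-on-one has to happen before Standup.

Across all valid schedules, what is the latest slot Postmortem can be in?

7pm

Precedence pushes Postmortem to at least 4pm.
Postmortem at 7pm is achievable: Onboarding=1pm, Postmortem=7pm, Standup=5pm, Legal=4pm, One-on-one=3pm.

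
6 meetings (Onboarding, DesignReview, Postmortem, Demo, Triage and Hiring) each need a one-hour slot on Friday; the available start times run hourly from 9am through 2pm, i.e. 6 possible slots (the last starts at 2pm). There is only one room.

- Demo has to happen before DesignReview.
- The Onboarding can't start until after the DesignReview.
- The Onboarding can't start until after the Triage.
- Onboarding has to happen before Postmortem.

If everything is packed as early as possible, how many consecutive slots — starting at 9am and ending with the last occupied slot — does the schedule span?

The precedence chain requires at least 4 distinct slots.
With at most 1 per slot and 6 meetings, at least 6 slots are needed.
6 works (last occupied slot: 2pm): for example Onboarding=12pm, Hiring=2pm, Triage=11am, Postmortem=1pm, DesignReview=10am, Demo=9am.

6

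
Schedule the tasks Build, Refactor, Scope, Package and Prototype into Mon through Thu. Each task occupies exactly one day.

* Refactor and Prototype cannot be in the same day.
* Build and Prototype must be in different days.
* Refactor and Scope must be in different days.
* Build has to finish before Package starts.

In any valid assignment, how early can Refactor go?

Mon

Refactor at Mon is achievable: Refactor in Mon, Scope in Tue, Prototype in Tue, Build in Mon, Package in Tue.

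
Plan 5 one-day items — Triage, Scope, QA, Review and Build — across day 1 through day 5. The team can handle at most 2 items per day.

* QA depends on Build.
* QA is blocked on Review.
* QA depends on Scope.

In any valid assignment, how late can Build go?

day 4

Downstream work caps Build at day 4.
Build at day 4 is achievable: Review=day 1; Triage=day 2; Build=day 4; QA=day 5; Scope=day 1.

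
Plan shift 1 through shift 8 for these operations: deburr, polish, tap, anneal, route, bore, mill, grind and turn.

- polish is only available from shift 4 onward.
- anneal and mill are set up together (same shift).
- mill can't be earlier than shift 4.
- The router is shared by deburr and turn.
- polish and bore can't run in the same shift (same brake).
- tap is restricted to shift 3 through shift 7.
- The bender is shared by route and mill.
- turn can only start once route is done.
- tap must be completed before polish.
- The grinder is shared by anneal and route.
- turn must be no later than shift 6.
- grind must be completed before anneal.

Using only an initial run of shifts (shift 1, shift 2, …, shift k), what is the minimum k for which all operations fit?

4 shifts

The precedence chain requires at least 2 distinct shifts.
polish can't be placed before shift 4, so the schedule must run through at least shift 4.
4 works (last occupied shift: shift 4): for example tap -> shift 3, bore -> shift 1, route -> shift 1, grind -> shift 1, anneal -> shift 4, deburr -> shift 1, mill -> shift 4, turn -> shift 2, polish -> shift 4.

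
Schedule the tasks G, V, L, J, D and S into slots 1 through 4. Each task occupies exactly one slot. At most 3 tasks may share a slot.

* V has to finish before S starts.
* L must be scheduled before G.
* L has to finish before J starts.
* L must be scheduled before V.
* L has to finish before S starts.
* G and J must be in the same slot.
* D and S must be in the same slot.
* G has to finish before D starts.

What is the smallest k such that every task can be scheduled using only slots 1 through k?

The precedence chain requires at least 3 distinct slots.
With at most 3 per slot and 6 tasks, at least 2 slots are needed.
3 works (last occupied slot: 3): for example S -> 3, D -> 3, L -> 1, G -> 2, V -> 2, J -> 2.

3 slots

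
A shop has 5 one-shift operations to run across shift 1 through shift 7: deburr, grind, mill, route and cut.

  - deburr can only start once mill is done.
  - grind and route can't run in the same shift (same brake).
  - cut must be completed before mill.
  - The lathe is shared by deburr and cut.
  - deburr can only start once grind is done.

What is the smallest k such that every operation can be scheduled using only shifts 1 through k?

The precedence chain requires at least 3 distinct shifts.
3 works (last occupied shift: shift 3): for example route in shift 2, grind in shift 1, deburr in shift 3, cut in shift 1, mill in shift 2.

3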